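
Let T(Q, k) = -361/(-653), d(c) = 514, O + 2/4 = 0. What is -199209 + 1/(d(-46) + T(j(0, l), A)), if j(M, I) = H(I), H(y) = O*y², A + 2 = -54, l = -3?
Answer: -66934820974/336003 ≈ -1.9921e+5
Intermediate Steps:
O = -½ (O = -½ + 0 = -½ ≈ -0.50000)
A = -56 (A = -2 - 54 = -56)
H(y) = -y²/2
j(M, I) = -I²/2
T(Q, k) = 361/653 (T(Q, k) = -361*(-1/653) = 361/653)
-199209 + 1/(d(-46) + T(j(0, l), A)) = -199209 + 1/(514 + 361/653) = -199209 + 1/(336003/653) = -199209 + 653/336003 = -66934820974/336003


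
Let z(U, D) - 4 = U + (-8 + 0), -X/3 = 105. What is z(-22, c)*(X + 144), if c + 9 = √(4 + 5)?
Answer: 4446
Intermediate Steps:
X = -315 (X = -3*105 = -315)
c = -6 (c = -9 + √(4 + 5) = -9 + √9 = -9 + 3 = -6)
z(U, D) = -4 + U (z(U, D) = 4 + (U + (-8 + 0)) = 4 + (U - 8) = 4 + (-8 + U) = -4 + U)
z(-22, c)*(X + 144) = (-4 - 22)*(-315 + 144) = -26*(-171) = 4446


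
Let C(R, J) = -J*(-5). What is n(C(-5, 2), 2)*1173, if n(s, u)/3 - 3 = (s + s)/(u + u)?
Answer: 28152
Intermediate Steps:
C(R, J) = 5*J (C(R, J) = -(-5)*J = 5*J)
n(s, u) = 9 + 3*s/u (n(s, u) = 9 + 3*((s + s)/(u + u)) = 9 + 3*((2*s)/((2*u))) = 9 + 3*((2*s)*(1/(2*u))) = 9 + 3*(s/u) = 9 + 3*s/u)
n(C(-5, 2), 2)*1173 = (9 + 3*(5*2)/2)*1173 = (9 + 3*10*(½))*1173 = (9 + 15)*1173 = 24*1173 = 28152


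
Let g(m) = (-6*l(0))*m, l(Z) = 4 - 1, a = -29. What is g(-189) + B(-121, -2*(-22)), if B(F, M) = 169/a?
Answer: 98489/29 ≈ 3396.2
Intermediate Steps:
l(Z) = 3
B(F, M) = -169/29 (B(F, M) = 169/(-29) = 169*(-1/29) = -169/29)
g(m) = -18*m (g(m) = (-6*3)*m = -18*m)
g(-189) + B(-121, -2*(-22)) = -18*(-189) - 169/29 = 3402 - 169/29 = 98489/29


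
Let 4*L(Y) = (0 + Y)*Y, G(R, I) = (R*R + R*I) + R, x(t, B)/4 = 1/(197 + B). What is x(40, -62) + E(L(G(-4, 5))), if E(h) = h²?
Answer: 34564/135 ≈ 256.03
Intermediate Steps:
x(t, B) = 4/(197 + B)
G(R, I) = R + R² + I*R (G(R, I) = (R² + I*R) + R = R + R² + I*R)
L(Y) = Y²/4 (L(Y) = ((0 + Y)*Y)/4 = (Y*Y)/4 = Y²/4)
x(40, -62) + E(L(G(-4, 5))) = 4/(197 - 62) + ((-4*(1 + 5 - 4))²/4)² = 4/135 + ((-4*2)²/4)² = 4*(1/135) + ((¼)*(-8)²)² = 4/135 + ((¼)*64)² = 4/135 + 16² = 4/135 + 256 = 34564/135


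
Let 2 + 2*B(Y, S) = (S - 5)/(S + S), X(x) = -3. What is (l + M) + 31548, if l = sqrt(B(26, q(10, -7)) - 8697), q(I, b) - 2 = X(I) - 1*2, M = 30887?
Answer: 62435 + 2*I*sqrt(19569)/3 ≈ 62435.0 + 93.26*I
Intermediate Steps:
q(I, b) = -3 (q(I, b) = 2 + (-3 - 1*2) = 2 + (-3 - 2) = 2 - 5 = -3)
B(Y, S) = -1 + (-5 + S)/(4*S) (B(Y, S) = -1 + ((S - 5)/(S + S))/2 = -1 + ((-5 + S)/((2*S)))/2 = -1 + ((-5 + S)*(1/(2*S)))/2 = -1 + ((-5 + S)/(2*S))/2 = -1 + (-5 + S)/(4*S))
l = 2*I*sqrt(19569)/3 (l = sqrt((1/4)*(-5 - 3*(-3))/(-3) - 8697) = sqrt((1/4)*(-1/3)*(-5 + 9) - 8697) = sqrt((1/4)*(-1/3)*4 - 8697) = sqrt(-1/3 - 8697) = sqrt(-26092/3) = 2*I*sqrt(19569)/3 ≈ 93.26*I)
(l + M) + 31548 = (2*I*sqrt(19569)/3 + 30887) + 31548 = (30887 + 2*I*sqrt(19569)/3) + 31548 = 62435 + 2*I*sqrt(19569)/3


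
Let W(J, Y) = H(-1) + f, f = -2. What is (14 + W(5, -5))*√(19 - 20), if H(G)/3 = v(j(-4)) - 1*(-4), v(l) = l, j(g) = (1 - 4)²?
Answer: 51*I ≈ 51.0*I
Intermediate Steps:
j(g) = 9 (j(g) = (-3)² = 9)
H(G) = 39 (H(G) = 3*(9 - 1*(-4)) = 3*(9 + 4) = 3*13 = 39)
W(J, Y) = 37 (W(J, Y) = 39 - 2 = 37)
(14 + W(5, -5))*√(19 - 20) = (14 + 37)*√(19 - 20) = 51*√(-1) = 51*I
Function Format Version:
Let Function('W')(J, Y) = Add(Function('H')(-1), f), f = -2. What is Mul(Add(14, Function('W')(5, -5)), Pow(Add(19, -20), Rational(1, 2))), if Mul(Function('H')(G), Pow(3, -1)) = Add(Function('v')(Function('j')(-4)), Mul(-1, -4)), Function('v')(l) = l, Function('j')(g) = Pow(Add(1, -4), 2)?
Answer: Mul(51, I) ≈ Mul(51.000, I)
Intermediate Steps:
Function('j')(g) = 9 (Function('j')(g) = Pow(-3, 2) = 9)
Function('H')(G) = 39 (Function('H')(G) = Mul(3, Add(9, Mul(-1, -4))) = Mul(3, Add(9, 4)) = Mul(3, 13) = 39)
Function('W')(J, Y) = 37 (Function('W')(J, Y) = Add(39, -2) = 37)
Mul(Add(14, Function('W')(5, -5)), Pow(Add(19, -20), Rational(1, 2))) = Mul(Add(14, 37), Pow(Add(19, -20), Rational(1, 2))) = Mul(51, Pow(-1, Rational(1, 2))) = Mul(51, I)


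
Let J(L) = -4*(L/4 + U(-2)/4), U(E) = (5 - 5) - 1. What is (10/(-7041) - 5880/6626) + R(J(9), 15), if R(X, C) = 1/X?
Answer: -189196193/186614664 ≈ -1.0138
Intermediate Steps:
U(E) = -1 (U(E) = 0 - 1 = -1)
J(L) = 1 - L (J(L) = -4*(L/4 - 1/4) = -4*(L*(¼) - 1*¼) = -4*(L/4 - ¼) = -4*(-¼ + L/4) = 1 - L)
(10/(-7041) - 5880/6626) + R(J(9), 15) = (10/(-7041) - 5880/6626) + 1/(1 - 1*9) = (10*(-1/7041) - 5880*1/6626) + 1/(1 - 9) = (-10/7041 - 2940/3313) + 1/(-8) = -20733670/23326833 - ⅛ = -189196193/186614664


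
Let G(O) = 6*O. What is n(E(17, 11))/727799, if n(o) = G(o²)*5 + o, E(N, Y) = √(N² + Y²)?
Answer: 12300/727799 + √410/727799 ≈ 0.016928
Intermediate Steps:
n(o) = o + 30*o² (n(o) = (6*o²)*5 + o = 30*o² + o = o + 30*o²)
n(E(17, 11))/727799 = (√(17² + 11²)*(1 + 30*√(17² + 11²)))/727799 = (√(289 + 121)*(1 + 30*√(289 + 121)))*(1/727799) = (√410*(1 + 30*√410))*(1/727799) = √410*(1 + 30*√410)/727799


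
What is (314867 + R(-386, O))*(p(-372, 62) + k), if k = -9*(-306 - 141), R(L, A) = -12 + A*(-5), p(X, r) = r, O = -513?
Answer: 1296660700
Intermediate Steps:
R(L, A) = -12 - 5*A
k = 4023 (k = -9*(-447) = 4023)
(314867 + R(-386, O))*(p(-372, 62) + k) = (314867 + (-12 - 5*(-513)))*(62 + 4023) = (314867 + (-12 + 2565))*4085 = (314867 + 2553)*4085 = 317420*4085 = 1296660700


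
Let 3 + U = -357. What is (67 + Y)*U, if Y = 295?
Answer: -130320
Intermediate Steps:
U = -360 (U = -3 - 357 = -360)
(67 + Y)*U = (67 + 295)*(-360) = 362*(-360) = -130320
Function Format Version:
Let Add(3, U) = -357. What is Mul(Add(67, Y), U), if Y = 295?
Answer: -130320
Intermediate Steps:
U = -360 (U = Add(-3, -357) = -360)
Mul(Add(67, Y), U) = Mul(Add(67, 295), -360) = Mul(362, -360) = -130320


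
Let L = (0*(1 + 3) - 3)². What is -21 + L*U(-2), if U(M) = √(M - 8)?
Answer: -21 + 9*I*√10 ≈ -21.0 + 28.461*I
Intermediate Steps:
U(M) = √(-8 + M)
L = 9 (L = (0*4 - 3)² = (0 - 3)² = (-3)² = 9)
-21 + L*U(-2) = -21 + 9*√(-8 - 2) = -21 + 9*√(-10) = -21 + 9*(I*√10) = -21 + 9*I*√10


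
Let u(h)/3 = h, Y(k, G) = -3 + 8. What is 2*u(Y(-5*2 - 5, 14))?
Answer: 30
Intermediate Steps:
Y(k, G) = 5
u(h) = 3*h
2*u(Y(-5*2 - 5, 14)) = 2*(3*5) = 2*15 = 30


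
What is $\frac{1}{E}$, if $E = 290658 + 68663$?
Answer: $\frac{1}{359321} \approx 2.783 \cdot 10^{-6}$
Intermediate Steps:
$E = 359321$
$\frac{1}{E} = \frac{1}{359321}$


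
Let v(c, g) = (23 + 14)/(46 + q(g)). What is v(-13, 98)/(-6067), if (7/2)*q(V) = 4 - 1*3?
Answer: -259/1965708 ≈ -0.00013176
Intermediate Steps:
q(V) = 2/7 (q(V) = 2*(4 - 1*3)/7 = 2*(4 - 3)/7 = (2/7)*1 = 2/7)
v(c, g) = 259/324 (v(c, g) = (23 + 14)/(46 + 2/7) = 37/(324/7) = 37*(7/324) = 259/324)
v(-13, 98)/(-6067) = (259/324)/(-6067) = (259/324)*(-1/6067) = -259/1965708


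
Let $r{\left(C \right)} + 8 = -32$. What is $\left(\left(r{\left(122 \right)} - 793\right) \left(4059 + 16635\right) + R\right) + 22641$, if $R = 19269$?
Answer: $-17196192$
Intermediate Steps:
$r{\left(C \right)} = -40$ ($r{\left(C \right)} = -8 - 32 = -40$)
$\left(\left(r{\left(122 \right)} - 793\right) \left(4059 + 16635\right) + R\right) + 22641 = \left(\left(-40 - 793\right) \left(4059 + 16635\right) + 19269\right) + 22641 = \left(\left(-833\right) 20694 + 19269\right) + 22641 = \left(-17238102 + 19269\right) + 22641 = -17218833 + 22641 = -17196192$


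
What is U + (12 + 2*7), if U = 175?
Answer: 201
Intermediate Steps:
U + (12 + 2*7) = 175 + (12 + 2*7) = 175 + (12 + 14) = 175 + 26 = 201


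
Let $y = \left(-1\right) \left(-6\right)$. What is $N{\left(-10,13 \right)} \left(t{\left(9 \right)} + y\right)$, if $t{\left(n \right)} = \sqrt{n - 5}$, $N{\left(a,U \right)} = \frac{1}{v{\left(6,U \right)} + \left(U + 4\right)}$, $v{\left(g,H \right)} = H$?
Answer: $\frac{4}{15} \approx 0.26667$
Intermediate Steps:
$y = 6$
$N{\left(a,U \right)} = \frac{1}{4 + 2 U}$ ($N{\left(a,U \right)} = \frac{1}{U + \left(U + 4\right)} = \frac{1}{U + \left(4 + U\right)} = \frac{1}{4 + 2 U}$)
$t{\left(n \right)} = \sqrt{-5 + n}$
$N{\left(-10,13 \right)} \left(t{\left(9 \right)} + y\right) = \frac{1}{2 \left(2 + 13\right)} \left(\sqrt{-5 + 9} + 6\right) = \frac{1}{2 \cdot 15} \left(\sqrt{4} + 6\right) = \frac{1}{2} \cdot \frac{1}{15} \left(2 + 6\right) = \frac{1}{30} \cdot 8 = \frac{4}{15}$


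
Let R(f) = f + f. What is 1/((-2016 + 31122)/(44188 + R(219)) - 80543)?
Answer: -22313/1797141406 ≈ -1.2416e-5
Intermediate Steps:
R(f) = 2*f
1/((-2016 + 31122)/(44188 + R(219)) - 80543) = 1/((-2016 + 31122)/(44188 + 2*219) - 80543) = 1/(29106/(44188 + 438) - 80543) = 1/(29106/44626 - 80543) = 1/(29106*(1/44626) - 80543) = 1/(14553/22313 - 80543) = 1/(-1797141406/22313) = -22313/1797141406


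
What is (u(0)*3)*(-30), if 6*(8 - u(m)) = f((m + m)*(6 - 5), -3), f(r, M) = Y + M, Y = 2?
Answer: -735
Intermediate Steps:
f(r, M) = 2 + M
u(m) = 49/6 (u(m) = 8 - (2 - 3)/6 = 8 - ⅙*(-1) = 8 + ⅙ = 49/6)
(u(0)*3)*(-30) = ((49/6)*3)*(-30) = (49/2)*(-30) = -735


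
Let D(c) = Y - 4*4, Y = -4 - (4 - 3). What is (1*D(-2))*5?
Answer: -105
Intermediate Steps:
Y = -5 (Y = -4 - 1*1 = -4 - 1 = -5)
D(c) = -21 (D(c) = -5 - 4*4 = -5 - 16 = -21)
(1*D(-2))*5 = (1*(-21))*5 = -21*5 = -105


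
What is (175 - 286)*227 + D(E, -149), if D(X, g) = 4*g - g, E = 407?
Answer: -25644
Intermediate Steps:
D(X, g) = 3*g
(175 - 286)*227 + D(E, -149) = (175 - 286)*227 + 3*(-149) = -111*227 - 447 = -25197 - 447 = -25644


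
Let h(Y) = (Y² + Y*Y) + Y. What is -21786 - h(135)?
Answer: -58371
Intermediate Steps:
h(Y) = Y + 2*Y² (h(Y) = (Y² + Y²) + Y = 2*Y² + Y = Y + 2*Y²)
-21786 - h(135) = -21786 - 135*(1 + 2*135) = -21786 - 135*(1 + 270) = -21786 - 135*271 = -21786 - 1*36585 = -21786 - 36585 = -58371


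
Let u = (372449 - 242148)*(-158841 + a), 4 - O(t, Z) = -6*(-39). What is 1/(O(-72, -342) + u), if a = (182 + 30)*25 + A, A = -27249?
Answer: -1/23557118020 ≈ -4.2450e-11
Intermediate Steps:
O(t, Z) = -230 (O(t, Z) = 4 - (-6)*(-39) = 4 - 1*234 = 4 - 234 = -230)
a = -21949 (a = (182 + 30)*25 - 27249 = 212*25 - 27249 = 5300 - 27249 = -21949)
u = -23557117790 (u = (372449 - 242148)*(-158841 - 21949) = 130301*(-180790) = -23557117790)
1/(O(-72, -342) + u) = 1/(-230 - 23557117790) = 1/(-23557118020) = -1/23557118020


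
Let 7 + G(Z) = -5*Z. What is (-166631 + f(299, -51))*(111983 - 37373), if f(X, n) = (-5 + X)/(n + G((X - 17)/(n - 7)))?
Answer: -12147031239930/977 ≈ -1.2433e+10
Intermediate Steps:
G(Z) = -7 - 5*Z
f(X, n) = (-5 + X)/(-7 + n - 5*(-17 + X)/(-7 + n)) (f(X, n) = (-5 + X)/(n + (-7 - 5*(X - 17)/(n - 7))) = (-5 + X)/(n + (-7 - 5*(-17 + X)/(-7 + n))) = (-5 + X)/(-7 + n - 5*(-17 + X)/(-7 + n)))
(-166631 + f(299, -51))*(111983 - 37373) = (-166631 + (-7 - 51)*(-5 + 299)/(85 + (-7 - 51)**2 - 5*299))*(111983 - 37373) = (-166631 - 58*294/(85 + (-58)**2 - 1495))*74610 = (-166631 - 58*294/(85 + 3364 - 1495))*74610 = (-166631 - 58*294/1954)*74610 = (-166631 + (1/1954)*(-58)*294)*74610 = (-166631 - 8526/977)*74610 = -162807013/977*74610 = -12147031239930/977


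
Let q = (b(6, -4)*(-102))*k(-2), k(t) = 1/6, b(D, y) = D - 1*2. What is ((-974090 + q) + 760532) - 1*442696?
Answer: -656322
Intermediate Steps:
b(D, y) = -2 + D (b(D, y) = D - 2 = -2 + D)
k(t) = ⅙
q = -68 (q = ((-2 + 6)*(-102))*(⅙) = (4*(-102))*(⅙) = -408*⅙ = -68)
((-974090 + q) + 760532) - 1*442696 = ((-974090 - 68) + 760532) - 1*442696 = (-974158 + 760532) - 442696 = -213626 - 442696 = -656322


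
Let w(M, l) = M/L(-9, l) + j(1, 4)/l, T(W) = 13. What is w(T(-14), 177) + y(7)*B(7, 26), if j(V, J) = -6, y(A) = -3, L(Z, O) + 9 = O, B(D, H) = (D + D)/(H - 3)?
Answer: -406391/227976 ≈ -1.7826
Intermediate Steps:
B(D, H) = 2*D/(-3 + H) (B(D, H) = (2*D)/(-3 + H) = 2*D/(-3 + H))
L(Z, O) = -9 + O
w(M, l) = -6/l + M/(-9 + l) (w(M, l) = M/(-9 + l) - 6/l = -6/l + M/(-9 + l))
w(T(-14), 177) + y(7)*B(7, 26) = (54 - 6*177 + 13*177)/(177*(-9 + 177)) - 6*7/(-3 + 26) = (1/177)*(54 - 1062 + 2301)/168 - 6*7/23 = (1/177)*(1/168)*1293 - 6*7/23 = 431/9912 - 3*14/23 = 431/9912 - 42/23 = -406391/227976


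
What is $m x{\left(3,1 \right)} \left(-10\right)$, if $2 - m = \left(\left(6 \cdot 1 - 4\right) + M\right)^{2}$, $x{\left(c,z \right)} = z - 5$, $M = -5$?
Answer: $-280$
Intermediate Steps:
$x{\left(c,z \right)} = -5 + z$
$m = -7$ ($m = 2 - \left(\left(6 \cdot 1 - 4\right) - 5\right)^{2} = 2 - \left(\left(6 - 4\right) - 5\right)^{2} = 2 - \left(2 - 5\right)^{2} = 2 - \left(-3\right)^{2} = 2 - 9 = -7$)
$m x{\left(3,1 \right)} \left(-10\right) = - 7 \left(-5 + 1\right) \left(-10\right) = - 7 \left(\left(-4\right) \left(-10\right)\right) = \left(-7\right) 40 = -280$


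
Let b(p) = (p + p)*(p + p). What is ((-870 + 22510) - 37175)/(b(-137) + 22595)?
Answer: -15535/97671 ≈ -0.15905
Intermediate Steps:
b(p) = 4*p**2 (b(p) = (2*p)*(2*p) = 4*p**2)
((-870 + 22510) - 37175)/(b(-137) + 22595) = ((-870 + 22510) - 37175)/(4*(-137)**2 + 22595) = (21640 - 37175)/(4*18769 + 22595) = -15535/(75076 + 22595) = -15535/97671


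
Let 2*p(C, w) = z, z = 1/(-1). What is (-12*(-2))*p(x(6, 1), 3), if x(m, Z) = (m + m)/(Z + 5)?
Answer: -12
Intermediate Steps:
z = -1
x(m, Z) = 2*m/(5 + Z) (x(m, Z) = (2*m)/(5 + Z) = 2*m/(5 + Z))
p(C, w) = -½ (p(C, w) = (½)*(-1) = -½)
(-12*(-2))*p(x(6, 1), 3) = -12*(-2)*(-½) = 24*(-½) = -12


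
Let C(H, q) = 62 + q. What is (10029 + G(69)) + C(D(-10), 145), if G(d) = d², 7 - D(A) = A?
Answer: 14997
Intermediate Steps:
D(A) = 7 - A
(10029 + G(69)) + C(D(-10), 145) = (10029 + 69²) + (62 + 145) = (10029 + 4761) + 207 = 14790 + 207 = 14997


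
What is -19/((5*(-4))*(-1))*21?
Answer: -399/20 ≈ -19.950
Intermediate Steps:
-19/((5*(-4))*(-1))*21 = -19/((-20*(-1)))*21 = -19/20*21 = -399/20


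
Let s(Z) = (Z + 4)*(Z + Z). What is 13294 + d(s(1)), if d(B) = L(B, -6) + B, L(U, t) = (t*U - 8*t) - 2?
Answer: 13290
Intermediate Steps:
s(Z) = 2*Z*(4 + Z) (s(Z) = (4 + Z)*(2*Z) = 2*Z*(4 + Z))
L(U, t) = -2 - 8*t + U*t (L(U, t) = (U*t - 8*t) - 2 = (-8*t + U*t) - 2 = -2 - 8*t + U*t)
d(B) = 46 - 5*B (d(B) = (-2 - 8*(-6) + B*(-6)) + B = (-2 + 48 - 6*B) + B = (46 - 6*B) + B = 46 - 5*B)
13294 + d(s(1)) = 13294 + (46 - 10*(4 + 1)) = 13294 + (46 - 10*5) = 13294 + (46 - 5*10) = 13294 + (46 - 50) = 13294 - 4 = 13290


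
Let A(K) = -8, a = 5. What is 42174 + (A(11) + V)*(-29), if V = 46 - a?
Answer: 41217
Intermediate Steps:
V = 41 (V = 46 - 1*5 = 46 - 5 = 41)
42174 + (A(11) + V)*(-29) = 42174 + (-8 + 41)*(-29) = 42174 + 33*(-29) = 42174 - 957 = 41217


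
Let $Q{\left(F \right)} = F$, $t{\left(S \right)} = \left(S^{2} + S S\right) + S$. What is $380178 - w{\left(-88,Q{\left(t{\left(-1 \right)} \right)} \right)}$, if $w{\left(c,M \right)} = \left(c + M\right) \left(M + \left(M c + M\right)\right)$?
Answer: $372696$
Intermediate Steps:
$t{\left(S \right)} = S + 2 S^{2}$ ($t{\left(S \right)} = \left(S^{2} + S^{2}\right) + S = 2 S^{2} + S = S + 2 S^{2}$)
$w{\left(c,M \right)} = \left(M + c\right) \left(2 M + M c\right)$ ($w{\left(c,M \right)} = \left(M + c\right) \left(M + \left(M + M c\right)\right) = \left(M + c\right) \left(2 M + M c\right)$)
$380178 - w{\left(-88,Q{\left(t{\left(-1 \right)} \right)} \right)} = 380178 - - (1 + 2 \left(-1\right)) \left(\left(-88\right)^{2} + 2 \left(- (1 + 2 \left(-1\right))\right) + 2 \left(-88\right) + - (1 + 2 \left(-1\right)) \left(-88\right)\right) = 380178 - - (1 - 2) \left(7744 + 2 \left(- (1 - 2)\right) - 176 + - (1 - 2) \left(-88\right)\right) = 380178 - \left(-1\right) \left(-1\right) \left(7744 + 2 \left(\left(-1\right) \left(-1\right)\right) - 176 + \left(-1\right) \left(-1\right) \left(-88\right)\right) = 380178 - 1 \left(7744 + 2 \cdot 1 - 176 + 1 \left(-88\right)\right) = 380178 - 1 \left(7744 + 2 - 176 - 88\right) = 380178 - 1 \cdot 7482 = 380178 - 7482 = 372696$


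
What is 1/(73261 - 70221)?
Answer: 1/3040 ≈ 0.00032895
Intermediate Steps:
1/(73261 - 70221) = 1/3040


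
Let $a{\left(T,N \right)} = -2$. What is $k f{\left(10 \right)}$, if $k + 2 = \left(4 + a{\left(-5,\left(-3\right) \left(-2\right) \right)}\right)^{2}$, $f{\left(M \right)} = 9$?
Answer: $18$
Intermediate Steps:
$k = 2$ ($k = -2 + \left(4 - 2\right)^{2} = -2 + 2^{2} = -2 + 4 = 2$)
$k f{\left(10 \right)} = 2 \cdot 9 = 18$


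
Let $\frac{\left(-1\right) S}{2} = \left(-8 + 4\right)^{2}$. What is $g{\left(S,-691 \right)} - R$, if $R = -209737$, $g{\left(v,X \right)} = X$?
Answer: $209046$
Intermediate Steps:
$S = -32$ ($S = - 2 \left(-8 + 4\right)^{2} = - 2 \left(-4\right)^{2} = \left(-2\right) 16 = -32$)
$g{\left(S,-691 \right)} - R = -691 - -209737 = -691 + 209737 = 209046$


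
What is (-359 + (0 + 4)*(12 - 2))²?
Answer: 101761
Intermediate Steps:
(-359 + (0 + 4)*(12 - 2))² = (-359 + 4*10)² = (-359 + 40)² = (-319)² = 101761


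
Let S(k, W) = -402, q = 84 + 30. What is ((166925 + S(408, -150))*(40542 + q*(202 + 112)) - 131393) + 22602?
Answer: 12711923983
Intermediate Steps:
q = 114
((166925 + S(408, -150))*(40542 + q*(202 + 112)) - 131393) + 22602 = ((166925 - 402)*(40542 + 114*(202 + 112)) - 131393) + 22602 = (166523*(40542 + 114*314) - 131393) + 22602 = (166523*(40542 + 35796) - 131393) + 22602 = (166523*76338 - 131393) + 22602 = (12712032774 - 131393) + 22602 = 12711901381 + 22602 = 12711923983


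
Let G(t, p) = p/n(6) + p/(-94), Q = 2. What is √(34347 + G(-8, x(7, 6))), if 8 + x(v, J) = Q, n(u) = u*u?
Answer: 5*√109256106/282 ≈ 185.33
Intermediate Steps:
n(u) = u²
x(v, J) = -6 (x(v, J) = -8 + 2 = -6)
G(t, p) = 29*p/1692 (G(t, p) = p/(6²) + p/(-94) = p/36 + p*(-1/94) = p*(1/36) - p/94 = p/36 - p/94 = 29*p/1692)
√(34347 + G(-8, x(7, 6))) = √(34347 + (29/1692)*(-6)) = √(34347 - 29/282) = √(9685825/282) = 5*√109256106/282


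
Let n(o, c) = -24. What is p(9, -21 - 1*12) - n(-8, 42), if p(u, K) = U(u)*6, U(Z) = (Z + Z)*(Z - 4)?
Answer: 564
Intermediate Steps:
U(Z) = 2*Z*(-4 + Z) (U(Z) = (2*Z)*(-4 + Z) = 2*Z*(-4 + Z))
p(u, K) = 12*u*(-4 + u) (p(u, K) = (2*u*(-4 + u))*6 = 12*u*(-4 + u))
p(9, -21 - 1*12) - n(-8, 42) = 12*9*(-4 + 9) - 1*(-24) = 12*9*5 + 24 = 540 + 24 = 564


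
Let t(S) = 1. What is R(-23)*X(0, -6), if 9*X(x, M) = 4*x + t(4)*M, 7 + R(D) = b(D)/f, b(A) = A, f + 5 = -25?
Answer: 187/45 ≈ 4.1556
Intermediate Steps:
f = -30 (f = -5 - 25 = -30)
R(D) = -7 - D/30 (R(D) = -7 + D/(-30) = -7 + D*(-1/30) = -7 - D/30)
X(x, M) = M/9 + 4*x/9 (X(x, M) = (4*x + 1*M)/9 = (4*x + M)/9 = (M + 4*x)/9 = M/9 + 4*x/9)
R(-23)*X(0, -6) = (-7 - 1/30*(-23))*((⅑)*(-6) + (4/9)*0) = (-7 + 23/30)*(-⅔ + 0) = -187/30*(-⅔) = 187/45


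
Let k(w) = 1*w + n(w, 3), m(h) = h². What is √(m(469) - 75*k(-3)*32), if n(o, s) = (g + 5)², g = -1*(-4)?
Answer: 181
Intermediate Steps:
g = 4
n(o, s) = 81 (n(o, s) = (4 + 5)² = 9² = 81)
k(w) = 81 + w (k(w) = 1*w + 81 = w + 81 = 81 + w)
√(m(469) - 75*k(-3)*32) = √(469² - 75*(81 - 3)*32) = √(219961 - 75*78*32) = √(219961 - 5850*32) = √(219961 - 187200) = √32761 = 181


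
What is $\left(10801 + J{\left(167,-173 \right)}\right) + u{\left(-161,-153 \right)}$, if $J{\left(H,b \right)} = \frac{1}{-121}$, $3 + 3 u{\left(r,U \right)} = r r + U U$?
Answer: $\frac{9889327}{363} \approx 27243.0$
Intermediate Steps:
$u{\left(r,U \right)} = -1 + \frac{U^{2}}{3} + \frac{r^{2}}{3}$ ($u{\left(r,U \right)} = -1 + \frac{r r + U U}{3} = -1 + \frac{r^{2} + U^{2}}{3} = -1 + \frac{U^{2} + r^{2}}{3} = -1 + \left(\frac{U^{2}}{3} + \frac{r^{2}}{3}\right) = -1 + \frac{U^{2}}{3} + \frac{r^{2}}{3}$)
$J{\left(H,b \right)} = - \frac{1}{121}$
$\left(10801 + J{\left(167,-173 \right)}\right) + u{\left(-161,-153 \right)} = \left(10801 - \frac{1}{121}\right) + \left(-1 + \frac{\left(-153\right)^{2}}{3} + \frac{\left(-161\right)^{2}}{3}\right) = \frac{1306920}{121} + \left(-1 + \frac{1}{3} \cdot 23409 + \frac{1}{3} \cdot 25921\right) = \frac{1306920}{121} + \left(-1 + 7803 + \frac{25921}{3}\right) = \frac{1306920}{121} + \frac{49327}{3} = \frac{9889327}{363}$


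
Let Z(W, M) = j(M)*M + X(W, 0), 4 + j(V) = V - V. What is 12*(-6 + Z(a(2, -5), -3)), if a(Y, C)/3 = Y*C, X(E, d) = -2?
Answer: 48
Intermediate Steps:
j(V) = -4 (j(V) = -4 + (V - V) = -4 + 0 = -4)
a(Y, C) = 3*C*Y (a(Y, C) = 3*(Y*C) = 3*(C*Y) = 3*C*Y)
Z(W, M) = -2 - 4*M (Z(W, M) = -4*M - 2 = -2 - 4*M)
12*(-6 + Z(a(2, -5), -3)) = 12*(-6 + (-2 - 4*(-3))) = 12*(-6 + (-2 + 12)) = 12*(-6 + 10) = 12*4 = 48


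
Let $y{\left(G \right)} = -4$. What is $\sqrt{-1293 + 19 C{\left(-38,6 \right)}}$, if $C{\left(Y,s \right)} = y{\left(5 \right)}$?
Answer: $37 i \approx 37.0 i$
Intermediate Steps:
$C{\left(Y,s \right)} = -4$
$\sqrt{-1293 + 19 C{\left(-38,6 \right)}} = \sqrt{-1293 + 19 \left(-4\right)} = \sqrt{-1293 - 76} = \sqrt{-1369} = 37 i$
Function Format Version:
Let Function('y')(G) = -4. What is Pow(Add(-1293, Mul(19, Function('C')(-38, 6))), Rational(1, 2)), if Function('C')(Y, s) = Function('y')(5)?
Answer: Mul(37, I) ≈ Mul(37.000, I)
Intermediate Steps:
Function('C')(Y, s) = -4
Pow(Add(-1293, Mul(19, Function('C')(-38, 6))), Rational(1, 2)) = Pow(Add(-1293, Mul(19, -4)), Rational(1, 2)) = Pow(Add(-1293, -76), Rational(1, 2)) = Pow(-1369, Rational(1, 2)) = Mul(37, I)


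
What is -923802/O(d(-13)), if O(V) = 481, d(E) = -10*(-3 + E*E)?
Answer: -923802/481 ≈ -1920.6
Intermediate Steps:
d(E) = 30 - 10*E² (d(E) = -10*(-3 + E²) = 30 - 10*E²)
-923802/O(d(-13)) = -923802/481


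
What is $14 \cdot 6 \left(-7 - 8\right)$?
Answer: $-1260$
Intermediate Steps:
$14 \cdot 6 \left(-7 - 8\right) = 84 \left(-15\right) = -1260$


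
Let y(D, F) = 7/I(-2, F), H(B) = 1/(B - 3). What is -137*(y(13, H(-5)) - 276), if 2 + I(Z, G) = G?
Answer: 650476/17 ≈ 38263.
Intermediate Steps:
H(B) = 1/(-3 + B)
I(Z, G) = -2 + G
y(D, F) = 7/(-2 + F)
-137*(y(13, H(-5)) - 276) = -137*(7/(-2 + 1/(-3 - 5)) - 276) = -137*(7/(-2 + 1/(-8)) - 276) = -137*(7/(-2 - ⅛) - 276) = -137*(7/(-17/8) - 276) = -137*(7*(-8/17) - 276) = -137*(-56/17 - 276) = -137*(-4748/17) = 650476/17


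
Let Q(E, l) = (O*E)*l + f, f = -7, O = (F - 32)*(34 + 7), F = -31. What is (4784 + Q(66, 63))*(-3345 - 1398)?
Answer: 50917703391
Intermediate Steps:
O = -2583 (O = (-31 - 32)*(34 + 7) = -63*41 = -2583)
Q(E, l) = -7 - 2583*E*l (Q(E, l) = (-2583*E)*l - 7 = -2583*E*l - 7 = -7 - 2583*E*l)
(4784 + Q(66, 63))*(-3345 - 1398) = (4784 + (-7 - 2583*66*63))*(-3345 - 1398) = (4784 + (-7 - 10740114))*(-4743) = (4784 - 10740121)*(-4743) = -10735337*(-4743) = 50917703391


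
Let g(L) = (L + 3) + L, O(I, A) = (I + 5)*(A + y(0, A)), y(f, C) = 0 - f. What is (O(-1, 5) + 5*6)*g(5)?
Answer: 650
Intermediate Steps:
y(f, C) = -f
O(I, A) = A*(5 + I) (O(I, A) = (I + 5)*(A - 1*0) = (5 + I)*(A + 0) = (5 + I)*A = A*(5 + I))
g(L) = 3 + 2*L (g(L) = (3 + L) + L = 3 + 2*L)
(O(-1, 5) + 5*6)*g(5) = (5*(5 - 1) + 5*6)*(3 + 2*5) = (5*4 + 30)*(3 + 10) = (20 + 30)*13 = 50*13 = 650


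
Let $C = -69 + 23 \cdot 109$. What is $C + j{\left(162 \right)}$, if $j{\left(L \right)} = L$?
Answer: $2600$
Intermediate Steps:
$C = 2438$ ($C = -69 + 2507 = 2438$)
$C + j{\left(162 \right)} = 2438 + 162 = 2600$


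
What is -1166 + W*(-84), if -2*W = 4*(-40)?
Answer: -7886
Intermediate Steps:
W = 80 (W = -2*(-40) = -1/2*(-160) = 80)
-1166 + W*(-84) = -1166 + 80*(-84) = -1166 - 6720 = -7886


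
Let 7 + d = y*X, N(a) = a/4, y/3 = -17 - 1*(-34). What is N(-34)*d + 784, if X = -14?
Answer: 13825/2 ≈ 6912.5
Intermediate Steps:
y = 51 (y = 3*(-17 - 1*(-34)) = 3*(-17 + 34) = 3*17 = 51)
N(a) = a/4 (N(a) = a*(¼) = a/4)
d = -721 (d = -7 + 51*(-14) = -7 - 714 = -721)
N(-34)*d + 784 = ((¼)*(-34))*(-721) + 784 = -17/2*(-721) + 784 = 12257/2 + 784 = 13825/2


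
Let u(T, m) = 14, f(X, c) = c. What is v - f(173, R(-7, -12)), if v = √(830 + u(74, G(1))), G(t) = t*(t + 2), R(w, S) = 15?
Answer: -15 + 2*√211 ≈ 14.052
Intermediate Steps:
G(t) = t*(2 + t)
v = 2*√211 (v = √(830 + 14) = √844 = 2*√211 ≈ 29.052)
v - f(173, R(-7, -12)) = 2*√211 - 1*15 = 2*√211 - 15 = -15 + 2*√211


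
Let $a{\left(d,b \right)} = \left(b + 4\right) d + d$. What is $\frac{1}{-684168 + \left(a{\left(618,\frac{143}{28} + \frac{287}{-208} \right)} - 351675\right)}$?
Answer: $- \frac{728}{750167241} \approx -9.7045 \cdot 10^{-7}$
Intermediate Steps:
$a{\left(d,b \right)} = d + d \left(4 + b\right)$ ($a{\left(d,b \right)} = \left(4 + b\right) d + d = d \left(4 + b\right) + d = d + d \left(4 + b\right)$)
$\frac{1}{-684168 + \left(a{\left(618,\frac{143}{28} + \frac{287}{-208} \right)} - 351675\right)} = \frac{1}{-684168 + \left(618 \left(5 + \left(\frac{143}{28} + \frac{287}{-208}\right)\right) - 351675\right)} = \frac{1}{-684168 - \left(351675 - 618 \left(5 + \left(143 \cdot \frac{1}{28} + 287 \left(- \frac{1}{208}\right)\right)\right)\right)} = \frac{1}{-684168 - \left(351675 - 618 \left(5 + \left(\frac{143}{28} - \frac{287}{208}\right)\right)\right)} = \frac{1}{-684168 - \left(351675 - 618 \left(5 + \frac{5427}{1456}\right)\right)} = \frac{1}{-684168 + \left(618 \cdot \frac{12707}{1456} - 351675\right)} = \frac{1}{-684168 + \left(\frac{3926463}{728} - 351675\right)} = \frac{1}{-684168 - \frac{252092937}{728}} = \frac{1}{- \frac{750167241}{728}} = - \frac{728}{750167241}$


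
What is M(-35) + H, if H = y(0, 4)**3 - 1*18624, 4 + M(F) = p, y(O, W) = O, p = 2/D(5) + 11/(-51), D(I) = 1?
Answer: -949937/51 ≈ -18626.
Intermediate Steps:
p = 91/51 (p = 2/1 + 11/(-51) = 2*1 + 11*(-1/51) = 2 - 11/51 = 91/51 ≈ 1.7843)
M(F) = -113/51 (M(F) = -4 + 91/51 = -113/51)
H = -18624 (H = 0**3 - 1*18624 = 0 - 18624 = -18624)
M(-35) + H = -113/51 - 18624 = -949937/51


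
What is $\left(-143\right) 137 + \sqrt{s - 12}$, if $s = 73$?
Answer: $-19591 + \sqrt{61} \approx -19583.0$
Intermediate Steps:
$\left(-143\right) 137 + \sqrt{s - 12} = \left(-143\right) 137 + \sqrt{73 - 12} = -19591 + \sqrt{61}$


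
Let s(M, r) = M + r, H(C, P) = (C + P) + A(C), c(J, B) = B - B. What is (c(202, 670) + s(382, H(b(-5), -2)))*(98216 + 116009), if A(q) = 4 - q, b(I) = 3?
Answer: 82262400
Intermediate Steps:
c(J, B) = 0
H(C, P) = 4 + P (H(C, P) = (C + P) + (4 - C) = 4 + P)
(c(202, 670) + s(382, H(b(-5), -2)))*(98216 + 116009) = (0 + (382 + (4 - 2)))*(98216 + 116009) = (0 + (382 + 2))*214225 = (0 + 384)*214225 = 384*214225 = 82262400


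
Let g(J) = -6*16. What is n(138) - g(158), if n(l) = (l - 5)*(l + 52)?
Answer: 25366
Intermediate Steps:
g(J) = -96
n(l) = (-5 + l)*(52 + l)
n(138) - g(158) = (-260 + 138² + 47*138) - 1*(-96) = (-260 + 19044 + 6486) + 96 = 25270 + 96 = 25366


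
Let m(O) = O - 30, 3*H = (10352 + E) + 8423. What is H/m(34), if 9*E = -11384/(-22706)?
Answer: 1918378867/1226124 ≈ 1564.6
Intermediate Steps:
E = 5692/102177 (E = (-11384/(-22706))/9 = (-11384*(-1/22706))/9 = (⅑)*(5692/11353) = 5692/102177 ≈ 0.055707)
H = 1918378867/306531 (H = ((10352 + 5692/102177) + 8423)/3 = (1057741996/102177 + 8423)/3 = (⅓)*(1918378867/102177) = 1918378867/306531 ≈ 6258.4)
m(O) = -30 + O
H/m(34) = 1918378867/(306531*(-30 + 34)) = (1918378867/306531)/4 = (1918378867/306531)*(¼) = 1918378867/1226124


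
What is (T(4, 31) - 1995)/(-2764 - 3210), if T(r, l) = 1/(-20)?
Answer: 39901/119480 ≈ 0.33396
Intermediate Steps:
T(r, l) = -1/20
(T(4, 31) - 1995)/(-2764 - 3210) = (-1/20 - 1995)/(-2764 - 3210) = -39901/20/(-5974) = -39901/20*(-1/5974) = 39901/119480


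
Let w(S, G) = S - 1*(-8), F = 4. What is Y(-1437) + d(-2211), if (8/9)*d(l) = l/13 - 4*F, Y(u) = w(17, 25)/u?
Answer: -31287527/149448 ≈ -209.35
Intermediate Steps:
w(S, G) = 8 + S (w(S, G) = S + 8 = 8 + S)
Y(u) = 25/u (Y(u) = (8 + 17)/u = 25/u)
d(l) = -18 + 9*l/104 (d(l) = 9*(l/13 - 4*4)/8 = 9*(l*(1/13) - 16)/8 = 9*(l/13 - 16)/8 = 9*(-16 + l/13)/8 = -18 + 9*l/104)
Y(-1437) + d(-2211) = 25/(-1437) + (-18 + (9/104)*(-2211)) = 25*(-1/1437) + (-18 - 19899/104) = -25/1437 - 21771/104 = -31287527/149448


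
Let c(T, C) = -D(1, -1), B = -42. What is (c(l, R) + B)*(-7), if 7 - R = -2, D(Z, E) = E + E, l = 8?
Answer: 280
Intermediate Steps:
D(Z, E) = 2*E
R = 9 (R = 7 - 1*(-2) = 7 + 2 = 9)
c(T, C) = 2 (c(T, C) = -2*(-1) = -1*(-2) = 2)
(c(l, R) + B)*(-7) = (2 - 42)*(-7) = -40*(-7) = 280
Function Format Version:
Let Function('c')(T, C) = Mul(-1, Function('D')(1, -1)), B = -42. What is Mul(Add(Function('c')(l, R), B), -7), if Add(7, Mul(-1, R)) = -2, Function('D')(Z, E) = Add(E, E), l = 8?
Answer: 280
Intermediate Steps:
Function('D')(Z, E) = Mul(2, E)
R = 9 (R = Add(7, Mul(-1, -2)) = Add(7, 2) = 9)
Function('c')(T, C) = 2 (Function('c')(T, C) = Mul(-1, Mul(2, -1)) = Mul(-1, -2) = 2)
Mul(Add(Function('c')(l, R), B), -7) = Mul(Add(2, -42), -7) = Mul(-40, -7) = 280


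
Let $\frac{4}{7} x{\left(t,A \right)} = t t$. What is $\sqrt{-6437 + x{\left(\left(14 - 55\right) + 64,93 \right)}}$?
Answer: $\frac{i \sqrt{22045}}{2} \approx 74.238 i$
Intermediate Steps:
$x{\left(t,A \right)} = \frac{7 t^{2}}{4}$ ($x{\left(t,A \right)} = \frac{7 t t}{4} = \frac{7 t^{2}}{4}$)
$\sqrt{-6437 + x{\left(\left(14 - 55\right) + 64,93 \right)}} = \sqrt{-6437 + \frac{7 \left(\left(14 - 55\right) + 64\right)^{2}}{4}} = \sqrt{-6437 + \frac{7 \left(-41 + 64\right)^{2}}{4}} = \sqrt{-6437 + \frac{7 \cdot 23^{2}}{4}} = \sqrt{-6437 + \frac{7}{4} \cdot 529} = \sqrt{-6437 + \frac{3703}{4}} = \sqrt{- \frac{22045}{4}} = \frac{i \sqrt{22045}}{2}$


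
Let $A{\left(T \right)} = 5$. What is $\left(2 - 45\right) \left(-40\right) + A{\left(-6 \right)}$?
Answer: $1725$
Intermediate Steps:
$\left(2 - 45\right) \left(-40\right) + A{\left(-6 \right)} = \left(2 - 45\right) \left(-40\right) + 5 = \left(-43\right) \left(-40\right) + 5 = 1720 + 5 = 1725$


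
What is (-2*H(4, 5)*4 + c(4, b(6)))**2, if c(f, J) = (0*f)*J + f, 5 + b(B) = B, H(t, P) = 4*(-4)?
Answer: 17424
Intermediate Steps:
H(t, P) = -16
b(B) = -5 + B
c(f, J) = f (c(f, J) = 0*J + f = 0 + f = f)
(-2*H(4, 5)*4 + c(4, b(6)))**2 = (-2*(-16)*4 + 4)**2 = (32*4 + 4)**2 = (128 + 4)**2 = 132**2 = 17424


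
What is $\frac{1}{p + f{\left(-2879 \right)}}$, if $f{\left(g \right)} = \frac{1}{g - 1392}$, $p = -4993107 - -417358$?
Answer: $- \frac{4271}{19543023980} \approx -2.1854 \cdot 10^{-7}$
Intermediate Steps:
$p = -4575749$ ($p = -4993107 + 417358 = -4575749$)
$f{\left(g \right)} = \frac{1}{-1392 + g}$
$\frac{1}{p + f{\left(-2879 \right)}} = \frac{1}{-4575749 + \frac{1}{-1392 - 2879}} = \frac{1}{-4575749 + \frac{1}{-4271}} = \frac{1}{-4575749 - \frac{1}{4271}} = \frac{1}{- \frac{19543023980}{4271}} = - \frac{4271}{19543023980}$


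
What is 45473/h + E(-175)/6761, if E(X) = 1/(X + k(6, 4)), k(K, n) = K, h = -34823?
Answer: -51957893880/39789073207 ≈ -1.3058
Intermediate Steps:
E(X) = 1/(6 + X) (E(X) = 1/(X + 6) = 1/(6 + X))
45473/h + E(-175)/6761 = 45473/(-34823) + 1/((6 - 175)*6761) = 45473*(-1/34823) + (1/6761)/(-169) = -45473/34823 - 1/169*1/6761 = -45473/34823 - 1/1142609 = -51957893880/39789073207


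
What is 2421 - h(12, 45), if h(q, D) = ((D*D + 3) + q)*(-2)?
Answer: 6501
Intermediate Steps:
h(q, D) = -6 - 2*q - 2*D² (h(q, D) = ((D² + 3) + q)*(-2) = ((3 + D²) + q)*(-2) = (3 + q + D²)*(-2) = -6 - 2*q - 2*D²)
2421 - h(12, 45) = 2421 - (-6 - 2*12 - 2*45²) = 2421 - (-6 - 24 - 2*2025) = 2421 - (-6 - 24 - 4050) = 2421 - 1*(-4080) = 2421 + 4080 = 6501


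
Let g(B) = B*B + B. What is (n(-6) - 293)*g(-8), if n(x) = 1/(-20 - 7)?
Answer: -443072/27 ≈ -16410.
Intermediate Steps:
n(x) = -1/27 (n(x) = 1/(-27) = -1/27)
g(B) = B + B**2 (g(B) = B**2 + B = B + B**2)
(n(-6) - 293)*g(-8) = (-1/27 - 293)*(-8*(1 - 8)) = -(-63296)*(-7)/27 = -7912/27*56 = -443072/27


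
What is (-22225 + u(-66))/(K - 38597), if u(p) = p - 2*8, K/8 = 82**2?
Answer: -22307/15195 ≈ -1.4680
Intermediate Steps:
K = 53792 (K = 8*82**2 = 8*6724 = 53792)
u(p) = -16 + p (u(p) = p - 16 = -16 + p)
(-22225 + u(-66))/(K - 38597) = (-22225 + (-16 - 66))/(53792 - 38597) = (-22225 - 82)/15195 = -22307*1/15195 = -22307/15195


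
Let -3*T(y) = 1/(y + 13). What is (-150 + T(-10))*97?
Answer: -131047/9 ≈ -14561.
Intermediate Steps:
T(y) = -1/(3*(13 + y)) (T(y) = -1/(3*(y + 13)) = -1/(3*(13 + y)))
(-150 + T(-10))*97 = (-150 - 1/(39 + 3*(-10)))*97 = (-150 - 1/(39 - 30))*97 = (-150 - 1/9)*97 = (-150 - 1*⅑)*97 = (-150 - ⅑)*97 = -1351/9*97 = -131047/9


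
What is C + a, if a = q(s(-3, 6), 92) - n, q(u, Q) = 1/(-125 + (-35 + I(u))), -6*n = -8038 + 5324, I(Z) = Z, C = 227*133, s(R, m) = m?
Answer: 13739261/462 ≈ 29739.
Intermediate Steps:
C = 30191
n = 1357/3 (n = -(-8038 + 5324)/6 = -1/6*(-2714) = 1357/3 ≈ 452.33)
q(u, Q) = 1/(-160 + u) (q(u, Q) = 1/(-125 + (-35 + u)) = 1/(-160 + u))
a = -208981/462 (a = 1/(-160 + 6) - 1*1357/3 = 1/(-154) - 1357/3 = -1/154 - 1357/3 = -208981/462 ≈ -452.34)
C + a = 30191 - 208981/462 = 13739261/462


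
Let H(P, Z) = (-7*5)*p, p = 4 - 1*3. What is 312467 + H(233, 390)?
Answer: 312432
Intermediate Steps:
p = 1 (p = 4 - 3 = 1)
H(P, Z) = -35 (H(P, Z) = -7*5*1 = -35*1 = -35)
312467 + H(233, 390) = 312467 - 35 = 312432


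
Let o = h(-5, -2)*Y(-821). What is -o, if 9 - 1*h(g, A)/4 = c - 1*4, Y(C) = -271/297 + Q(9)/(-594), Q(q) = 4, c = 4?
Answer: 364/11 ≈ 33.091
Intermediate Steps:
Y(C) = -91/99 (Y(C) = -271/297 + 4/(-594) = -271*1/297 + 4*(-1/594) = -271/297 - 2/297 = -91/99)
h(g, A) = 36 (h(g, A) = 36 - 4*(4 - 1*4) = 36 - 4*(4 - 4) = 36 - 4*0 = 36 + 0 = 36)
o = -364/11 (o = 36*(-91/99) = -364/11 ≈ -33.091)
-o = -1*(-364/11) = 364/11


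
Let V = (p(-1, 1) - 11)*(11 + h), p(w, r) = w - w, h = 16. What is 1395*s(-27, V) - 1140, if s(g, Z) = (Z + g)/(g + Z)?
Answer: 255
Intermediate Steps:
p(w, r) = 0
V = -297 (V = (0 - 11)*(11 + 16) = -11*27 = -297)
s(g, Z) = 1 (s(g, Z) = (Z + g)/(Z + g) = 1)
1395*s(-27, V) - 1140 = 1395*1 - 1140 = 1395 - 1140 = 255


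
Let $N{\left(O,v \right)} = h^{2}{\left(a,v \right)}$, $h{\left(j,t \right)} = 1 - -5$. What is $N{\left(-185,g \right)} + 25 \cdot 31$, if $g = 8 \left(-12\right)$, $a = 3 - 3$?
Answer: $811$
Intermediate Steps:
$a = 0$
$g = -96$
$h{\left(j,t \right)} = 6$ ($h{\left(j,t \right)} = 1 + 5 = 6$)
$N{\left(O,v \right)} = 36$ ($N{\left(O,v \right)} = 6^{2} = 36$)
$N{\left(-185,g \right)} + 25 \cdot 31 = 36 + 25 \cdot 31 = 36 + 775 = 811$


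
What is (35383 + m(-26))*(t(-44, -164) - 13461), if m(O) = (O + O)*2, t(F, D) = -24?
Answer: -475737315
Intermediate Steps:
m(O) = 4*O (m(O) = (2*O)*2 = 4*O)
(35383 + m(-26))*(t(-44, -164) - 13461) = (35383 + 4*(-26))*(-24 - 13461) = (35383 - 104)*(-13485) = 35279*(-13485) = -475737315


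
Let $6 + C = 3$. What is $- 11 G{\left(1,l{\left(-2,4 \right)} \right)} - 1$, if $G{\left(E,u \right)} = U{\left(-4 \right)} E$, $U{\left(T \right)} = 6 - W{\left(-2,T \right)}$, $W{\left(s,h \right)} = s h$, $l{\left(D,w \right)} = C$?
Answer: $21$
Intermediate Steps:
$C = -3$ ($C = -6 + 3 = -3$)
$l{\left(D,w \right)} = -3$
$W{\left(s,h \right)} = h s$
$U{\left(T \right)} = 6 + 2 T$ ($U{\left(T \right)} = 6 - T \left(-2\right) = 6 - - 2 T = 6 + 2 T$)
$G{\left(E,u \right)} = - 2 E$ ($G{\left(E,u \right)} = \left(6 + 2 \left(-4\right)\right) E = \left(6 - 8\right) E = - 2 E$)
$- 11 G{\left(1,l{\left(-2,4 \right)} \right)} - 1 = - 11 \left(\left(-2\right) 1\right) - 1 = \left(-11\right) \left(-2\right) - 1 = 22 - 1 = 21$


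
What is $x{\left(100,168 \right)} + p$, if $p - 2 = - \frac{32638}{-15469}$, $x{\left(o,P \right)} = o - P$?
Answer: $- \frac{988316}{15469} \approx -63.89$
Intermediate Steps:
$p = \frac{63576}{15469}$ ($p = 2 - \frac{32638}{-15469} = 2 - - \frac{32638}{15469} = 2 + \frac{32638}{15469} = \frac{63576}{15469} \approx 4.1099$)
$x{\left(100,168 \right)} + p = \left(100 - 168\right) + \frac{63576}{15469} = -68 + \frac{63576}{15469} = - \frac{988316}{15469}$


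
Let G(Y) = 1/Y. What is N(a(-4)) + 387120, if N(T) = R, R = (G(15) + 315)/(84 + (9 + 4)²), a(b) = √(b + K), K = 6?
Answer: 1469125126/3795 ≈ 3.8712e+5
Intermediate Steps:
a(b) = √(6 + b) (a(b) = √(b + 6) = √(6 + b))
R = 4726/3795 (R = (1/15 + 315)/(84 + (9 + 4)²) = (1/15 + 315)/(84 + 13²) = 4726/(15*(84 + 169)) = (4726/15)/253 = (4726/15)*(1/253) = 4726/3795 ≈ 1.2453)
N(T) = 4726/3795
N(a(-4)) + 387120 = 4726/3795 + 387120 = 1469125126/3795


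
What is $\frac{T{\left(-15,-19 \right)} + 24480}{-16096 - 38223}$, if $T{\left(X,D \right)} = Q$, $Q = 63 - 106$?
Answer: $- \frac{24437}{54319} \approx -0.44988$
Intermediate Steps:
$Q = -43$
$T{\left(X,D \right)} = -43$
$\frac{T{\left(-15,-19 \right)} + 24480}{-16096 - 38223} = \frac{-43 + 24480}{-16096 - 38223} = \frac{24437}{-54319} = 24437 \left(- \frac{1}{54319}\right) = - \frac{24437}{54319}$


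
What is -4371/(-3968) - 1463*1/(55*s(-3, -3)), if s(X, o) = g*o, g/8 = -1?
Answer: -13/1920 ≈ -0.0067708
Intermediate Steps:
g = -8 (g = 8*(-1) = -8)
s(X, o) = -8*o
-4371/(-3968) - 1463*1/(55*s(-3, -3)) = -4371/(-3968) - 1463/(-(-88)*(-3)*(-5)) = -4371*(-1/3968) - 1463/(-11*24*(-5)) = 141/128 - 1463/((-264*(-5))) = 141/128 - 1463/1320 = 141/128 - 1463*1/1320 = 141/128 - 133/120 = -13/1920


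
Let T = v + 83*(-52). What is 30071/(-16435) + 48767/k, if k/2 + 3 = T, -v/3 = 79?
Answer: -1075492597/149755720 ≈ -7.1816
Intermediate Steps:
v = -237 (v = -3*79 = -237)
T = -4553 (T = -237 + 83*(-52) = -237 - 4316 = -4553)
k = -9112 (k = -6 + 2*(-4553) = -6 - 9106 = -9112)
30071/(-16435) + 48767/k = 30071/(-16435) + 48767/(-9112) = 30071*(-1/16435) + 48767*(-1/9112) = -30071/16435 - 48767/9112 = -1075492597/149755720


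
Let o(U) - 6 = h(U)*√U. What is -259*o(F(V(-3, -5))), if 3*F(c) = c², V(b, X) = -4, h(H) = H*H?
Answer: -1554 - 265216*√3/27 ≈ -18568.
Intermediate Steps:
h(H) = H²
F(c) = c²/3
o(U) = 6 + U^(5/2) (o(U) = 6 + U²*√U = 6 + U^(5/2))
-259*o(F(V(-3, -5))) = -259*(6 + ((⅓)*(-4)²)^(5/2)) = -259*(6 + ((⅓)*16)^(5/2)) = -259*(6 + (16/3)^(5/2)) = -259*(6 + 1024*√3/27) = -1554 - 265216*√3/27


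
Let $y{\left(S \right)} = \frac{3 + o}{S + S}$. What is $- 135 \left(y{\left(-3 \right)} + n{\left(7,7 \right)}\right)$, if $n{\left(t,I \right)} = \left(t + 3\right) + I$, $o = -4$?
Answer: $- \frac{4635}{2} \approx -2317.5$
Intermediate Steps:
$n{\left(t,I \right)} = 3 + I + t$ ($n{\left(t,I \right)} = \left(3 + t\right) + I = 3 + I + t$)
$y{\left(S \right)} = - \frac{1}{2 S}$ ($y{\left(S \right)} = \frac{3 - 4}{S + S} = - \frac{1}{2 S}$)
$- 135 \left(y{\left(-3 \right)} + n{\left(7,7 \right)}\right) = - 135 \left(- \frac{1}{2 \left(-3\right)} + \left(3 + 7 + 7\right)\right) = - 135 \left(\left(- \frac{1}{2}\right) \left(- \frac{1}{3}\right) + 17\right) = - 135 \left(\frac{1}{6} + 17\right) = \left(-135\right) \frac{103}{6} = - \frac{4635}{2}$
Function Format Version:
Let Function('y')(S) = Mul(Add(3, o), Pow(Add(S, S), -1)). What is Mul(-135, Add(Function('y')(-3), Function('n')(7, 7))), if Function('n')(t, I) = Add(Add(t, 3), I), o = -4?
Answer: Rational(-4635, 2) ≈ -2317.5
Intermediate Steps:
Function('n')(t, I) = Add(3, I, t) (Function('n')(t, I) = Add(Add(3, t), I) = Add(3, I, t))
Function('y')(S) = Mul(Rational(-1, 2), Pow(S, -1)) (Function('y')(S) = Mul(Add(3, -4), Pow(Add(S, S), -1)) = Mul(-1, Pow(Mul(2, S), -1)) = Mul(-1, Mul(Rational(1, 2), Pow(S, -1))) = Mul(Rational(-1, 2), Pow(S, -1)))
Mul(-135, Add(Function('y')(-3), Function('n')(7, 7))) = Mul(-135, Add(Mul(Rational(-1, 2), Pow(-3, -1)), Add(3, 7, 7))) = Mul(-135, Add(Mul(Rational(-1, 2), Rational(-1, 3)), 17)) = Mul(-135, Add(Rational(1, 6), 17)) = Mul(-135, Rational(103, 6)) = Rational(-4635, 2)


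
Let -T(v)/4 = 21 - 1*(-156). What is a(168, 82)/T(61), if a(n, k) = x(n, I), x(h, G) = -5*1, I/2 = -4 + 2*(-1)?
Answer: 5/708 ≈ 0.0070621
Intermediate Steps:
I = -12 (I = 2*(-4 + 2*(-1)) = 2*(-4 - 2) = 2*(-6) = -12)
x(h, G) = -5
a(n, k) = -5
T(v) = -708 (T(v) = -4*(21 - 1*(-156)) = -4*(21 + 156) = -4*177 = -708)
a(168, 82)/T(61) = -5/(-708) = -5*(-1/708) = 5/708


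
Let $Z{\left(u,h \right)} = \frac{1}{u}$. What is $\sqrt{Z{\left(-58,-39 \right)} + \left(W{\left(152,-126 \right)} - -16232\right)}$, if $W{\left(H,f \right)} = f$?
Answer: $\frac{\sqrt{54180526}}{58} \approx 126.91$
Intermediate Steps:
$\sqrt{Z{\left(-58,-39 \right)} + \left(W{\left(152,-126 \right)} - -16232\right)} = \sqrt{\frac{1}{-58} - -16106} = \sqrt{- \frac{1}{58} + \left(-126 + 16232\right)} = \sqrt{- \frac{1}{58} + 16106} = \sqrt{\frac{934147}{58}} = \frac{\sqrt{54180526}}{58}$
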